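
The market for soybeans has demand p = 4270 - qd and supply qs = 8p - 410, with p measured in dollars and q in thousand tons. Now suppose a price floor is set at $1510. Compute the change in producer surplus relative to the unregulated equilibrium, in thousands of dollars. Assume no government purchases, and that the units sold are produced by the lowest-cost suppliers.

Rearranging demand gives qd = 4270 - p. Setting quantity demanded equal to quantity supplied, 4270 - p = 8p - 410, gives p* = 520 and q* = 3750.
Since 1510 > 520, the floor is binding.
At p = 1510: qd = 4270 - 1510 = 2760 and qs = 8·1510 - 410 = 11670.
Producer surplus without the control is ½ · (520 - 51.25) · 3750 = 878906.25.
With the floor, 2760 units are sold at 1510. The supply price at q = 2760 is 396.25, so PS = ½ · [(1510 - 51.25) + (1510 - 396.25)] · 2760 = 3550050.
Change in producer surplus = 3550050 - 878906.25 = 2671143.75.

2671143.75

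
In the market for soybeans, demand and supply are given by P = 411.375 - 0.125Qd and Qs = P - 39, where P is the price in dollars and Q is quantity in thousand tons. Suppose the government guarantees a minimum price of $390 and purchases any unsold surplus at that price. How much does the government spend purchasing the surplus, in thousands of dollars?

70200

Rearranging demand gives Qd = 3291 - 8P. Without the control the market clears where 3291 - 8P = P - 39, i.e. P* = 370 and Q* = 331.
Because the floor (390) lies above the market-clearing price, it is binding.
At P = 390: Qd = 3291 - 8·390 = 171 and Qs = 390 - 39 = 351.
Surplus = Qs - Qd = 180.
Government expenditure = surplus × support price = 180 × 390 = 70200.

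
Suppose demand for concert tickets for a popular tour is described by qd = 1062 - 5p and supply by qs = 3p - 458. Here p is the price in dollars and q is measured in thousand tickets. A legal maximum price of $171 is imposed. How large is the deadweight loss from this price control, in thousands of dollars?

Equilibrium: 1062 - 5p = 3p - 458, so 1520 = 8p and p* = 190, q* = 112.
Because the ceiling (171) lies below the market-clearing price, it is binding.
At p = 171: qd = 1062 - 5·171 = 207 and qs = 3·171 - 458 = 55.
Quantity traded falls to 55. At q = 55 the demand price is (1062 - 55)/5 = 201.4 and the supply price is (458 + 55)/3 = 171.
Deadweight loss = ½ · (201.4 - 171) · (112 - 55) = ½ · 30.4 · 57 = 866.4.

866.4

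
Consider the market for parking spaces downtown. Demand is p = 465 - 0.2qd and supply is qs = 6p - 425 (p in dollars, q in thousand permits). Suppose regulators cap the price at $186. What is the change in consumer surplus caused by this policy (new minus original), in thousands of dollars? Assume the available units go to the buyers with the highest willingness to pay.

Rearranging demand gives qd = 2325 - 5p. Setting quantity demanded equal to quantity supplied, 2325 - 5p = 6p - 425, gives p* = 250 and q* = 1075.
The ceiling of 186 is below the equilibrium price 250, so it binds.
At p = 186: qd = 2325 - 5·186 = 1395 and qs = 6·186 - 425 = 691.
Consumer surplus without the control is ½ · (465 - 250) · 1075 = 115562.5.
With the ceiling, 691 units are sold at 186 (assume they go to the highest-value buyers). The demand price at q = 691 is 326.8, so CS = ½ · [(465 - 186) + (326.8 - 186)] · 691 = 145040.9.
Change in consumer surplus = 145040.9 - 115562.5 = 29478.4.

29478.4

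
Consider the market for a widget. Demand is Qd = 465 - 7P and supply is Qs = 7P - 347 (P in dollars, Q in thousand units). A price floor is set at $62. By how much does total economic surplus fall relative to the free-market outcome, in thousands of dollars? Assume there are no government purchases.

112

Without the control the market clears where 465 - 7P = 7P - 347, i.e. P* = 58 and Q* = 59.
Because the floor (62) lies above the market-clearing price, it is binding.
At P = 62: Qd = 465 - 7·62 = 31 and Qs = 7·62 - 347 = 87.
Quantity traded falls to 31. At Q = 31 the demand price is (465 - 31)/7 = 62 and the supply price is (347 + 31)/7 = 54.
Deadweight loss = ½ · (62 - 54) · (59 - 31) = ½ · 8 · 28 = 112.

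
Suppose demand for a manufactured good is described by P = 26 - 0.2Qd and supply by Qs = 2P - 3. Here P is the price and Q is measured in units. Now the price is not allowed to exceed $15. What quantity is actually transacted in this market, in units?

27

Rearranging demand gives Qd = 130 - 5P. In a free market, 130 - 5P = 2P - 3 gives the equilibrium P* = 19, Q* = 35.
Since 15 < 19, the ceiling is binding.
At P = 15: Qd = 130 - 5·15 = 55 and Qs = 2·15 - 3 = 27.
The quantity actually transacted is the short side, supply: 27.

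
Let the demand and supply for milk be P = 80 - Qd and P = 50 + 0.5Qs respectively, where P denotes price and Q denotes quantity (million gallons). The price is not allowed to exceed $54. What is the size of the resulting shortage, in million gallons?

Rearranging demand gives Qd = 80 - P; rearranging supply gives Qs = 2P - 100. Setting quantity demanded equal to quantity supplied, 80 - P = 2P - 100, gives P* = 60 and Q* = 20.
The ceiling of 54 is below the equilibrium price 60, so it binds.
At P = 54: Qd = 80 - 54 = 26 and Qs = 2·54 - 100 = 8.
Shortage = Qd - Qs = 26 - 8 = 18.

18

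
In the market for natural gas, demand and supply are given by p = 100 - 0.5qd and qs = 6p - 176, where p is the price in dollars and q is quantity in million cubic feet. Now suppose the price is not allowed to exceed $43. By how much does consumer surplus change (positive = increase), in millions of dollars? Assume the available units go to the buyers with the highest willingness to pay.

184

Rearranging demand gives qd = 200 - 2p. Equilibrium: 200 - 2p = 6p - 176, so 376 = 8p and p* = 47, q* = 106.
Since 43 < 47, the ceiling is binding.
At p = 43: qd = 200 - 2·43 = 114 and qs = 6·43 - 176 = 82.
Consumer surplus without the control is ½ · (100 - 47) · 106 = 2809.
With the ceiling, 82 units are sold at 43 (assume they go to the highest-value buyers). The demand price at q = 82 is 59, so CS = ½ · [(100 - 43) + (59 - 43)] · 82 = 2993.
Change in consumer surplus = 2993 - 2809 = 184.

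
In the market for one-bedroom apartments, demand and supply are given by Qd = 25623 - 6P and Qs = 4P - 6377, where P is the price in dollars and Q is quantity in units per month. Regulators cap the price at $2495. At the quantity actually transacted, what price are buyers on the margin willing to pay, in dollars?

In a free market, 25623 - 6P = 4P - 6377 gives the equilibrium P* = 3200, Q* = 6423.
The ceiling of 2495 is below the equilibrium price 3200, so it binds.
At P = 2495: Qd = 25623 - 6·2495 = 10653 and Qs = 4·2495 - 6377 = 3603.
Only 3603 units reach the market. On the demand curve, the marginal buyer's willingness to pay at Q = 3603 is (25623 - 3603)/6 = 3670.

3670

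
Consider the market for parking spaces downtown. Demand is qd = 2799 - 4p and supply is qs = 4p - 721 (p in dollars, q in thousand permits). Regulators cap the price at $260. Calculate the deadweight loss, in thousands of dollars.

Setting quantity demanded equal to quantity supplied, 2799 - 4p = 4p - 721, gives p* = 440 and q* = 1039.
The ceiling of 260 is below the equilibrium price 440, so it binds.
At p = 260: qd = 2799 - 4·260 = 1759 and qs = 4·260 - 721 = 319.
Quantity traded falls to 319. At q = 319 the demand price is (2799 - 319)/4 = 620 and the supply price is (721 + 319)/4 = 260.
Deadweight loss = ½ · (620 - 260) · (1039 - 319) = ½ · 360 · 720 = 129600.

129600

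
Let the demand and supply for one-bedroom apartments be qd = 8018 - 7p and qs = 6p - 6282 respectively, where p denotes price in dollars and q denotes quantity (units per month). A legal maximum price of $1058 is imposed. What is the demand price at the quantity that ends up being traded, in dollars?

Setting quantity demanded equal to quantity supplied, 8018 - 7p = 6p - 6282, gives p* = 1100 and q* = 318.
The ceiling of 1058 is below the equilibrium price 1100, so it binds.
At p = 1058: qd = 8018 - 7·1058 = 612 and qs = 6·1058 - 6282 = 66.
Only 66 units reach the market. On the demand curve, the marginal buyer's willingness to pay at q = 66 is (8018 - 66)/7 = 1136.

1136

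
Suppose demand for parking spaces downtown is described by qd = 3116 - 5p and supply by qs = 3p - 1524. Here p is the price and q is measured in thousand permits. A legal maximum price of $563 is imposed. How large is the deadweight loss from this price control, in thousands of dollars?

693.6

Setting quantity demanded equal to quantity supplied, 3116 - 5p = 3p - 1524, gives p* = 580 and q* = 216.
The ceiling of 563 is below the equilibrium price 580, so it binds.
At p = 563: qd = 3116 - 5·563 = 301 and qs = 3·563 - 1524 = 165.
Quantity traded falls to 165. At q = 165 the demand price is (3116 - 165)/5 = 590.2 and the supply price is (1524 + 165)/3 = 563.
Deadweight loss = ½ · (590.2 - 563) · (216 - 165) = ½ · 27.2 · 51 = 693.6.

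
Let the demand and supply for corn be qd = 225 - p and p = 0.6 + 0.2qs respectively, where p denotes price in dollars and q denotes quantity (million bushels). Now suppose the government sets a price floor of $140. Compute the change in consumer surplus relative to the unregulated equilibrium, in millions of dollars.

-13872

Rearranging supply gives qs = 5p - 3. Setting quantity demanded equal to quantity supplied, 225 - p = 5p - 3, gives p* = 38 and q* = 187.
Because the floor (140) lies above the market-clearing price, it is binding.
At p = 140: qd = 225 - 140 = 85 and qs = 5·140 - 3 = 697.
Consumer surplus without the control is ½ · (225 - 38) · 187 = 17484.5.
With the floor, consumers buy 85 units at 140, so CS = ½ · (225 - 140) · 85 = 3612.5.
Change in consumer surplus = 3612.5 - 17484.5 = -13872.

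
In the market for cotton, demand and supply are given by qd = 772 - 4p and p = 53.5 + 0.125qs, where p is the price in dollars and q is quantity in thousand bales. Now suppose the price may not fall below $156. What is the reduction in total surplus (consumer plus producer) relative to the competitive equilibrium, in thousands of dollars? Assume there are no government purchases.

9408

Rearranging supply gives qs = 8p - 428. Setting quantity demanded equal to quantity supplied, 772 - 4p = 8p - 428, gives p* = 100 and q* = 372.
Because the floor (156) lies above the market-clearing price, it is binding.
At p = 156: qd = 772 - 4·156 = 148 and qs = 8·156 - 428 = 820.
Quantity traded falls to 148. At q = 148 the demand price is (772 - 148)/4 = 156 and the supply price is (428 + 148)/8 = 72.
Deadweight loss = ½ · (156 - 72) · (372 - 148) = ½ · 84 · 224 = 9408.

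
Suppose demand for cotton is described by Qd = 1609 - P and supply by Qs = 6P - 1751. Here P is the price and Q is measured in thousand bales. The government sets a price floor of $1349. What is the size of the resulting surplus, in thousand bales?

Without the control the market clears where 1609 - P = 6P - 1751, i.e. P* = 480 and Q* = 1129.
Since 1349 > 480, the floor is binding.
At P = 1349: Qd = 1609 - 1349 = 260 and Qs = 6·1349 - 1751 = 6343.
Surplus = Qs - Qd = 6343 - 260 = 6083.

6083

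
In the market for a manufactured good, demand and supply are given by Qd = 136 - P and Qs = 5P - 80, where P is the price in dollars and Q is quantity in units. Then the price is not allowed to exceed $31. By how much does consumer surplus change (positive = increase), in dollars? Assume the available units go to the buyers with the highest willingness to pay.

Equilibrium: 136 - P = 5P - 80, so 216 = 6P and P* = 36, Q* = 100.
Since 31 < 36, the ceiling is binding.
At P = 31: Qd = 136 - 31 = 105 and Qs = 5·31 - 80 = 75.
Consumer surplus without the control is ½ · (136 - 36) · 100 = 5000.
With the ceiling, 75 units are sold at 31 (assume they go to the highest-value buyers). The demand price at Q = 75 is 61, so CS = ½ · [(136 - 31) + (61 - 31)] · 75 = 5062.5.
Change in consumer surplus = 5062.5 - 5000 = 62.5.

62.5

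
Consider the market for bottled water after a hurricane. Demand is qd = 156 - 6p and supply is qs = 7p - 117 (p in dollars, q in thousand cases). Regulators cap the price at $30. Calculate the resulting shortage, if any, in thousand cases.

0

Equilibrium: 156 - 6p = 7p - 117, so 273 = 13p and p* = 21, q* = 30.
The ceiling of 30 is above the equilibrium price 21, so it is not binding; the market clears at p* = 21, q* = 30.
Since the control does not bind, there is no shortage.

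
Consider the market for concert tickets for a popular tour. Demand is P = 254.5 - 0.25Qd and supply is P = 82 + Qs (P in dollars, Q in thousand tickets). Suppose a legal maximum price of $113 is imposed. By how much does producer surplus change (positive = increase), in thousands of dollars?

Rearranging demand gives Qd = 1018 - 4P; rearranging supply gives Qs = P - 82. Equilibrium: 1018 - 4P = P - 82, so 1100 = 5P and P* = 220, Q* = 138.
Because the ceiling (113) lies below the market-clearing price, it is binding.
At P = 113: Qd = 1018 - 4·113 = 566 and Qs = 113 - 82 = 31.
Producer surplus without the control is ½ · (220 - 82) · 138 = 9522.
With the ceiling, producers sell 31 units at 113, so PS = ½ · (113 - 82) · 31 = 480.5.
Change in producer surplus = 480.5 - 9522 = -9041.5.

-9041.5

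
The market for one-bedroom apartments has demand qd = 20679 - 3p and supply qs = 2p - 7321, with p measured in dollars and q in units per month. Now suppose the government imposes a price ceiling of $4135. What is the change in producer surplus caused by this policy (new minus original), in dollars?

-3536510

In a free market, 20679 - 3p = 2p - 7321 gives the equilibrium p* = 5600, q* = 3879.
The ceiling of 4135 is below the equilibrium price 5600, so it binds.
At p = 4135: qd = 20679 - 3·4135 = 8274 and qs = 2·4135 - 7321 = 949.
Producer surplus without the control is ½ · (5600 - 3660.5) · 3879 = 3761660.25.
With the ceiling, producers sell 949 units at 4135, so PS = ½ · (4135 - 3660.5) · 949 = 225150.25.
Change in producer surplus = 225150.25 - 3761660.25 = -3536510.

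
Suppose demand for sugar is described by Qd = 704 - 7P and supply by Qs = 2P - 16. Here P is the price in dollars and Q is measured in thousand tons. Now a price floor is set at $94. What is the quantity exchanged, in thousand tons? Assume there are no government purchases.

Setting quantity demanded equal to quantity supplied, 704 - 7P = 2P - 16, gives P* = 80 and Q* = 144.
Because the floor (94) lies above the market-clearing price, it is binding.
At P = 94: Qd = 704 - 7·94 = 46 and Qs = 2·94 - 16 = 172.
The quantity actually transacted is the short side, demand: 46.

46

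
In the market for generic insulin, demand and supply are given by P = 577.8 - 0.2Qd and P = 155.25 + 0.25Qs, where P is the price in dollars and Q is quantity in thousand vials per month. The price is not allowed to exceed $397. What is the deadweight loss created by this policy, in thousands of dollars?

Rearranging demand gives Qd = 2889 - 5P; rearranging supply gives Qs = 4P - 621. Without the control the market clears where 2889 - 5P = 4P - 621, i.e. P* = 390 and Q* = 939.
Since 397 is above P* = 390, the ceiling does not bind and the free-market outcome prevails.
Since the control does not bind, no trades are prevented and deadweight loss is zero.

0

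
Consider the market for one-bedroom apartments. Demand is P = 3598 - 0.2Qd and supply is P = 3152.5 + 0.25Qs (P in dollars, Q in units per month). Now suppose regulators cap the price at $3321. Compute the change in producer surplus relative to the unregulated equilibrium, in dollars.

Rearranging demand gives Qd = 17990 - 5P; rearranging supply gives Qs = 4P - 12610. In a free market, 17990 - 5P = 4P - 12610 gives the equilibrium P* = 3400, Q* = 990.
Since 3321 < 3400, the ceiling is binding.
At P = 3321: Qd = 17990 - 5·3321 = 1385 and Qs = 4·3321 - 12610 = 674.
Producer surplus without the control is ½ · (3400 - 3152.5) · 990 = 122512.5.
With the ceiling, producers sell 674 units at 3321, so PS = ½ · (3321 - 3152.5) · 674 = 56784.5.
Change in producer surplus = 56784.5 - 122512.5 = -65728.

-65728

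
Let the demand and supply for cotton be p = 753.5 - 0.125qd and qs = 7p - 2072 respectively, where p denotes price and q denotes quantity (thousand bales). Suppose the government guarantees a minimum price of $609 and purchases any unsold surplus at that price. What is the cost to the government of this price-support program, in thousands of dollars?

630315

Rearranging demand gives qd = 6028 - 8p. Without the control the market clears where 6028 - 8p = 7p - 2072, i.e. p* = 540 and q* = 1708.
Since 609 > 540, the floor is binding.
At p = 609: qd = 6028 - 8·609 = 1156 and qs = 7·609 - 2072 = 2191.
Surplus = qs - qd = 1035.
Government expenditure = surplus × support price = 1035 × 609 = 630315.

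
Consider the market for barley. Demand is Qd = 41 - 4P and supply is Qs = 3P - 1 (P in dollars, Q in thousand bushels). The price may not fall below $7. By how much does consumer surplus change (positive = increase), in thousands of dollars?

Setting quantity demanded equal to quantity supplied, 41 - 4P = 3P - 1, gives P* = 6 and Q* = 17.
Since 7 > 6, the floor is binding.
At P = 7: Qd = 41 - 4·7 = 13 and Qs = 3·7 - 1 = 20.
Consumer surplus without the control is ½ · (10.25 - 6) · 17 = 36.125.
With the floor, consumers buy 13 units at 7, so CS = ½ · (10.25 - 7) · 13 = 21.125.
Change in consumer surplus = 21.125 - 36.125 = -15.

-15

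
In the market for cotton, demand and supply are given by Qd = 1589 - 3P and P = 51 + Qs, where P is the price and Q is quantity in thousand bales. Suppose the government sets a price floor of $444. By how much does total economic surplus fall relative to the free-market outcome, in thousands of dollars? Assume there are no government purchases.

Rearranging supply gives Qs = P - 51. In a free market, 1589 - 3P = P - 51 gives the equilibrium P* = 410, Q* = 359.
The floor of 444 is above the equilibrium price 410, so it binds.
At P = 444: Qd = 1589 - 3·444 = 257 and Qs = 444 - 51 = 393.
Quantity traded falls to 257. At Q = 257 the demand price is (1589 - 257)/3 = 444 and the supply price is 51 + 257 = 308.
Deadweight loss = ½ · (444 - 308) · (359 - 257) = ½ · 136 · 102 = 6936.

6936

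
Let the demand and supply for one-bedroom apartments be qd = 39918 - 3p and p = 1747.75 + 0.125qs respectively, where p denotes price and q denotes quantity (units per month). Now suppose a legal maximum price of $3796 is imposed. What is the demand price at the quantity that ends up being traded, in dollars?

7844

Rearranging supply gives qs = 8p - 13982. In a free market, 39918 - 3p = 8p - 13982 gives the equilibrium p* = 4900, q* = 25218.
The ceiling of 3796 is below the equilibrium price 4900, so it binds.
At p = 3796: qd = 39918 - 3·3796 = 28530 and qs = 8·3796 - 13982 = 16386.
Only 16386 units reach the market. On the demand curve, the marginal buyer's willingness to pay at q = 16386 is (39918 - 16386)/3 = 7844.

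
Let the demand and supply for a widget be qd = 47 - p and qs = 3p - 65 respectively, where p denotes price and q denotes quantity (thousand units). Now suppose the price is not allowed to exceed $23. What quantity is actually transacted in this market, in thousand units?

4

Setting quantity demanded equal to quantity supplied, 47 - p = 3p - 65, gives p* = 28 and q* = 19.
The ceiling of 23 is below the equilibrium price 28, so it binds.
At p = 23: qd = 47 - 23 = 24 and qs = 3·23 - 65 = 4.
The quantity actually transacted is the short side, supply: 4.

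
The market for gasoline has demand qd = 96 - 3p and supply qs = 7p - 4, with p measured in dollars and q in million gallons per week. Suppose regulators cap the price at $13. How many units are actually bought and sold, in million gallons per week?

Equilibrium: 96 - 3p = 7p - 4, so 100 = 10p and p* = 10, q* = 66.
The ceiling of 13 is above the equilibrium price 10, so it is not binding; the market clears at p* = 10, q* = 66.

66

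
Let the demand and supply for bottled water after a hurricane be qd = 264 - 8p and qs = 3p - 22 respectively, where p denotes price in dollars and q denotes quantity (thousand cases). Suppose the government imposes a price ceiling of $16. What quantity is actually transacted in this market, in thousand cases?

26

Setting quantity demanded equal to quantity supplied, 264 - 8p = 3p - 22, gives p* = 26 and q* = 56.
Since 16 < 26, the ceiling is binding.
At p = 16: qd = 264 - 8·16 = 136 and qs = 3·16 - 22 = 26.
The quantity actually transacted is the short side, supply: 26.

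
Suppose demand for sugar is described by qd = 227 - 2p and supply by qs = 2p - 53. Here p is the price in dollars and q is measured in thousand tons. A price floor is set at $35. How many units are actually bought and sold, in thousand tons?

In a free market, 227 - 2p = 2p - 53 gives the equilibrium p* = 70, q* = 87.
The floor of 35 is below the equilibrium price 70, so it is not binding; the market clears at p* = 70, q* = 87.

87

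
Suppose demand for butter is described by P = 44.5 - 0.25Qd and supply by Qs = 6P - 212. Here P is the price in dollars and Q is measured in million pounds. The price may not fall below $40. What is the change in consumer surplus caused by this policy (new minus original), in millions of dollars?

-20

Rearranging demand gives Qd = 178 - 4P. Equilibrium: 178 - 4P = 6P - 212, so 390 = 10P and P* = 39, Q* = 22.
Since 40 > 39, the floor is binding.
At P = 40: Qd = 178 - 4·40 = 18 and Qs = 6·40 - 212 = 28.
Consumer surplus without the control is ½ · (44.5 - 39) · 22 = 60.5.
With the floor, consumers buy 18 units at 40, so CS = ½ · (44.5 - 40) · 18 = 40.5.
Change in consumer surplus = 40.5 - 60.5 = -20.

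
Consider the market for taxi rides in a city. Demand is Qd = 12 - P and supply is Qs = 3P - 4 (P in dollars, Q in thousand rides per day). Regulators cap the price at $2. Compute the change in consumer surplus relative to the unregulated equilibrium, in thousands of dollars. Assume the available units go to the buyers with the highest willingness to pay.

-14

Equilibrium: 12 - P = 3P - 4, so 16 = 4P and P* = 4, Q* = 8.
The ceiling of 2 is below the equilibrium price 4, so it binds.
At P = 2: Qd = 12 - 2 = 10 and Qs = 3·2 - 4 = 2.
Consumer surplus without the control is ½ · (12 - 4) · 8 = 32.
With the ceiling, 2 units are sold at 2 (assume they go to the highest-value buyers). The demand price at Q = 2 is 10, so CS = ½ · [(12 - 2) + (10 - 2)] · 2 = 18.
Change in consumer surplus = 18 - 32 = -14.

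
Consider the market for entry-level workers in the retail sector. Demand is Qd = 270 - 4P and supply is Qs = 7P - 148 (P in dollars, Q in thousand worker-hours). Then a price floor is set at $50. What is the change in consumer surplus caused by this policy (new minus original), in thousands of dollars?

-1128

In a free market, 270 - 4P = 7P - 148 gives the equilibrium P* = 38, Q* = 118.
Because the floor (50) lies above the market-clearing price, it is binding.
At P = 50: Qd = 270 - 4·50 = 70 and Qs = 7·50 - 148 = 202.
Consumer surplus without the control is ½ · (67.5 - 38) · 118 = 1740.5.
With the floor, consumers buy 70 units at 50, so CS = ½ · (67.5 - 50) · 70 = 612.5.
Change in consumer surplus = 612.5 - 1740.5 = -1128.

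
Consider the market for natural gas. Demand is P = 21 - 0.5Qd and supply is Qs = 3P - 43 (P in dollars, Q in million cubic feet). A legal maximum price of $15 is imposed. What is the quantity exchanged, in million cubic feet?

Rearranging demand gives Qd = 42 - 2P. In a free market, 42 - 2P = 3P - 43 gives the equilibrium P* = 17, Q* = 8.
The ceiling of 15 is below the equilibrium price 17, so it binds.
At P = 15: Qd = 42 - 2·15 = 12 and Qs = 3·15 - 43 = 2.
The quantity actually transacted is the short side, supply: 2.

2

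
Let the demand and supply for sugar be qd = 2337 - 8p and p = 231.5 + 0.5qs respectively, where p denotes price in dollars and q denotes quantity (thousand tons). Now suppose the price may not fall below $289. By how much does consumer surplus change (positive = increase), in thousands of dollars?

-549

Rearranging supply gives qs = 2p - 463. Equilibrium: 2337 - 8p = 2p - 463, so 2800 = 10p and p* = 280, q* = 97.
The floor of 289 is above the equilibrium price 280, so it binds.
At p = 289: qd = 2337 - 8·289 = 25 and qs = 2·289 - 463 = 115.
Consumer surplus without the control is ½ · (292.125 - 280) · 97 = 588.0625.
With the floor, consumers buy 25 units at 289, so CS = ½ · (292.125 - 289) · 25 = 39.0625.
Change in consumer surplus = 39.0625 - 588.0625 = -549.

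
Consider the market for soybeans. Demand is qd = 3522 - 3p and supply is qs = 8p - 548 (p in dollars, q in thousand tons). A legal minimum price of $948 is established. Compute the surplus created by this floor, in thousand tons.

Setting quantity demanded equal to quantity supplied, 3522 - 3p = 8p - 548, gives p* = 370 and q* = 2412.
Since 948 > 370, the floor is binding.
At p = 948: qd = 3522 - 3·948 = 678 and qs = 8·948 - 548 = 7036.
Surplus = qs - qd = 7036 - 678 = 6358.

6358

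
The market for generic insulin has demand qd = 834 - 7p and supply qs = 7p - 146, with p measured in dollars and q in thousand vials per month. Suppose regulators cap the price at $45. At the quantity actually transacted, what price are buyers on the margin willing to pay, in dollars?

95

In a free market, 834 - 7p = 7p - 146 gives the equilibrium p* = 70, q* = 344.
Since 45 < 70, the ceiling is binding.
At p = 45: qd = 834 - 7·45 = 519 and qs = 7·45 - 146 = 169.
Only 169 units reach the market. On the demand curve, the marginal buyer's willingness to pay at q = 169 is (834 - 169)/7 = 95.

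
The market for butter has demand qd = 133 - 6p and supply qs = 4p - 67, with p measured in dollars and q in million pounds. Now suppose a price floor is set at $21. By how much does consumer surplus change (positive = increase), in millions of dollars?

Without the control the market clears where 133 - 6p = 4p - 67, i.e. p* = 20 and q* = 13.
Because the floor (21) lies above the market-clearing price, it is binding.
At p = 21: qd = 133 - 6·21 = 7 and qs = 4·21 - 67 = 17.
Consumer surplus without the control is ½ · (133/6 - 20) · 13 = 169/12.
With the floor, consumers buy 7 units at 21, so CS = ½ · (133/6 - 21) · 7 = 49/12.
Change in consumer surplus = 49/12 - 169/12 = -10.

-10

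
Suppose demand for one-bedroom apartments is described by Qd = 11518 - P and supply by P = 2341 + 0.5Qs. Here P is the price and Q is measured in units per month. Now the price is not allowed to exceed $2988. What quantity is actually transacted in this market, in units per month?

Rearranging supply gives Qs = 2P - 4682. Without the control the market clears where 11518 - P = 2P - 4682, i.e. P* = 5400 and Q* = 6118.
The ceiling of 2988 is below the equilibrium price 5400, so it binds.
At P = 2988: Qd = 11518 - 2988 = 8530 and Qs = 2·2988 - 4682 = 1294.
The quantity actually transacted is the short side, supply: 1294.

1294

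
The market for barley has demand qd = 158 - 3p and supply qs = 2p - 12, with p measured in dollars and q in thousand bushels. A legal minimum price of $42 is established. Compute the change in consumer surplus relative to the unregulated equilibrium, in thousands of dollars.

-352

Without the control the market clears where 158 - 3p = 2p - 12, i.e. p* = 34 and q* = 56.
Because the floor (42) lies above the market-clearing price, it is binding.
At p = 42: qd = 158 - 3·42 = 32 and qs = 2·42 - 12 = 72.
Consumer surplus without the control is ½ · (158/3 - 34) · 56 = 1568/3.
With the floor, consumers buy 32 units at 42, so CS = ½ · (158/3 - 42) · 32 = 512/3.
Change in consumer surplus = 512/3 - 1568/3 = -352.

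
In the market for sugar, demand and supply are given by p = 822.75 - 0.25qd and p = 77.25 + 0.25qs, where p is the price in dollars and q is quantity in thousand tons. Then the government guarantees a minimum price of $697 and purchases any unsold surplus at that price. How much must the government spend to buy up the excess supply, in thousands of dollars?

Rearranging demand gives qd = 3291 - 4p; rearranging supply gives qs = 4p - 309. Equilibrium: 3291 - 4p = 4p - 309, so 3600 = 8p and p* = 450, q* = 1491.
Since 697 > 450, the floor is binding.
At p = 697: qd = 3291 - 4·697 = 503 and qs = 4·697 - 309 = 2479.
Surplus = qs - qd = 1976.
Government expenditure = surplus × support price = 1976 × 697 = 1377272.

1377272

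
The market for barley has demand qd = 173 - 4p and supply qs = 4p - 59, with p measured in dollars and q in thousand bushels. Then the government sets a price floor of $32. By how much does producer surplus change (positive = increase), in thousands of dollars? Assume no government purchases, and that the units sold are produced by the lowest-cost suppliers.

Setting quantity demanded equal to quantity supplied, 173 - 4p = 4p - 59, gives p* = 29 and q* = 57.
Because the floor (32) lies above the market-clearing price, it is binding.
At p = 32: qd = 173 - 4·32 = 45 and qs = 4·32 - 59 = 69.
Producer surplus without the control is ½ · (29 - 14.75) · 57 = 406.125.
With the floor, 45 units are sold at 32. The supply price at q = 45 is 26, so PS = ½ · [(32 - 14.75) + (32 - 26)] · 45 = 523.125.
Change in producer surplus = 523.125 - 406.125 = 117.

117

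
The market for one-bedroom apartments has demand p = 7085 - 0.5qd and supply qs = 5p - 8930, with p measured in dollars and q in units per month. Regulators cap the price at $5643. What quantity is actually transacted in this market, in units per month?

7570

Rearranging demand gives qd = 14170 - 2p. Setting quantity demanded equal to quantity supplied, 14170 - 2p = 5p - 8930, gives p* = 3300 and q* = 7570.
Since 5643 is above p* = 3300, the ceiling does not bind and the free-market outcome prevails.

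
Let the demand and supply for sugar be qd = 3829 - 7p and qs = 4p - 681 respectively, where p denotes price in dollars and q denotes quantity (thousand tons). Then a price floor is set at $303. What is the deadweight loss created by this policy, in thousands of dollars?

0

In a free market, 3829 - 7p = 4p - 681 gives the equilibrium p* = 410, q* = 959.
Since 303 is below p* = 410, the floor does not bind and the free-market outcome prevails.
Since the control does not bind, no trades are prevented and deadweight loss is zero.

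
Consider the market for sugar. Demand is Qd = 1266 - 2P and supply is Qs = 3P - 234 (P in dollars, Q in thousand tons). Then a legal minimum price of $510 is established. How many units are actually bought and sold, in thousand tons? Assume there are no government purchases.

Equilibrium: 1266 - 2P = 3P - 234, so 1500 = 5P and P* = 300, Q* = 666.
Since 510 > 300, the floor is binding.
At P = 510: Qd = 1266 - 2·510 = 246 and Qs = 3·510 - 234 = 1296.
The quantity actually transacted is the short side, demand: 246.

246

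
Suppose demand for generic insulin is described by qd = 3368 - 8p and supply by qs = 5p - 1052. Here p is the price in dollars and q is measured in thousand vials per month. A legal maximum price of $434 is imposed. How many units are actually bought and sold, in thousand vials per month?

In a free market, 3368 - 8p = 5p - 1052 gives the equilibrium p* = 340, q* = 648.
The ceiling of 434 is above the equilibrium price 340, so it is not binding; the market clears at p* = 340, q* = 648.

648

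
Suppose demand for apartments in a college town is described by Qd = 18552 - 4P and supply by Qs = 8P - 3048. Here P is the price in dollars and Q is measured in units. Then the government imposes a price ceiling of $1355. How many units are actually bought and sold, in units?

7792

In a free market, 18552 - 4P = 8P - 3048 gives the equilibrium P* = 1800, Q* = 11352.
Since 1355 < 1800, the ceiling is binding.
At P = 1355: Qd = 18552 - 4·1355 = 13132 and Qs = 8·1355 - 3048 = 7792.
The quantity actually transacted is the short side, supply: 7792.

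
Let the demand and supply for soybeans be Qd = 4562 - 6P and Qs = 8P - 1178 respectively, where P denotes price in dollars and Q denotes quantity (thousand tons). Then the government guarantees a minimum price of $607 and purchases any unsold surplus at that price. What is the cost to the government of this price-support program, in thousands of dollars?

Setting quantity demanded equal to quantity supplied, 4562 - 6P = 8P - 1178, gives P* = 410 and Q* = 2102.
Because the floor (607) lies above the market-clearing price, it is binding.
At P = 607: Qd = 4562 - 6·607 = 920 and Qs = 8·607 - 1178 = 3678.
Surplus = Qs - Qd = 2758.
Government expenditure = surplus × support price = 2758 × 607 = 1674106.

1674106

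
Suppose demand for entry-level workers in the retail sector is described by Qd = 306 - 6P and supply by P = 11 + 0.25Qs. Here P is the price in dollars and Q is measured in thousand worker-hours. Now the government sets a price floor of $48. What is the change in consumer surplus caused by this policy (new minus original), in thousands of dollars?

-741

Rearranging supply gives Qs = 4P - 44. Without the control the market clears where 306 - 6P = 4P - 44, i.e. P* = 35 and Q* = 96.
Since 48 > 35, the floor is binding.
At P = 48: Qd = 306 - 6·48 = 18 and Qs = 4·48 - 44 = 148.
Consumer surplus without the control is ½ · (51 - 35) · 96 = 768.
With the floor, consumers buy 18 units at 48, so CS = ½ · (51 - 48) · 18 = 27.
Change in consumer surplus = 27 - 768 = -741.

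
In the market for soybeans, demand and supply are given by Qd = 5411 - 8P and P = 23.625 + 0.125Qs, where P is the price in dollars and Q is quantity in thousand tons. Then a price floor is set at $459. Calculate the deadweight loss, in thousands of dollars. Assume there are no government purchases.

Rearranging supply gives Qs = 8P - 189. Without the control the market clears where 5411 - 8P = 8P - 189, i.e. P* = 350 and Q* = 2611.
Since 459 > 350, the floor is binding.
At P = 459: Qd = 5411 - 8·459 = 1739 and Qs = 8·459 - 189 = 3483.
Quantity traded falls to 1739. At Q = 1739 the demand price is (5411 - 1739)/8 = 459 and the supply price is (189 + 1739)/8 = 241.
Deadweight loss = ½ · (459 - 241) · (2611 - 1739) = ½ · 218 · 872 = 95048.

95048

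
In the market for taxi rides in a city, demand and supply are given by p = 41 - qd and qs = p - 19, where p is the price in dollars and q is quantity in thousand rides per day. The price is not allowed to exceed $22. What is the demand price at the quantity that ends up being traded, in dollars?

38

Rearranging demand gives qd = 41 - p. Setting quantity demanded equal to quantity supplied, 41 - p = p - 19, gives p* = 30 and q* = 11.
Since 22 < 30, the ceiling is binding.
At p = 22: qd = 41 - 22 = 19 and qs = 22 - 19 = 3.
Only 3 units reach the market. On the demand curve, the marginal buyer's willingness to pay at q = 3 is (41 - 3) = 38.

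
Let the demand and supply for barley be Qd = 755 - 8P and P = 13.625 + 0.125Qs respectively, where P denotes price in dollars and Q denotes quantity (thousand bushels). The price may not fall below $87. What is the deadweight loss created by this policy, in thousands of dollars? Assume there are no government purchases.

Rearranging supply gives Qs = 8P - 109. Equilibrium: 755 - 8P = 8P - 109, so 864 = 16P and P* = 54, Q* = 323.
Because the floor (87) lies above the market-clearing price, it is binding.
At P = 87: Qd = 755 - 8·87 = 59 and Qs = 8·87 - 109 = 587.
Quantity traded falls to 59. At Q = 59 the demand price is (755 - 59)/8 = 87 and the supply price is (109 + 59)/8 = 21.
Deadweight loss = ½ · (87 - 21) · (323 - 59) = ½ · 66 · 264 = 8712.

8712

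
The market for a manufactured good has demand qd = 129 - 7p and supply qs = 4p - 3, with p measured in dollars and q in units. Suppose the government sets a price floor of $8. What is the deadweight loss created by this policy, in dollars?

0

Setting quantity demanded equal to quantity supplied, 129 - 7p = 4p - 3, gives p* = 12 and q* = 45.
The floor of 8 is below the equilibrium price 12, so it is not binding; the market clears at p* = 12, q* = 45.
Since the control does not bind, no trades are prevented and deadweight loss is zero.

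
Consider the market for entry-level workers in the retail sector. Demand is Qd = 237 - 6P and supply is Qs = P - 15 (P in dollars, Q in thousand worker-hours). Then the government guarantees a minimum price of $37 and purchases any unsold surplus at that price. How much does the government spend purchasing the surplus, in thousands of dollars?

Equilibrium: 237 - 6P = P - 15, so 252 = 7P and P* = 36, Q* = 21.
Since 37 > 36, the floor is binding.
At P = 37: Qd = 237 - 6·37 = 15 and Qs = 37 - 15 = 22.
Surplus = Qs - Qd = 7.
Government expenditure = surplus × support price = 7 × 37 = 259.

259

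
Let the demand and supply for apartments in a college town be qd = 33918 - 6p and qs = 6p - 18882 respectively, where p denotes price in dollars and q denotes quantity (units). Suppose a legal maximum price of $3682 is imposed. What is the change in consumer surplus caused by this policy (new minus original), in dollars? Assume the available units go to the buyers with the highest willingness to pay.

In a free market, 33918 - 6p = 6p - 18882 gives the equilibrium p* = 4400, q* = 7518.
Since 3682 < 4400, the ceiling is binding.
At p = 3682: qd = 33918 - 6·3682 = 11826 and qs = 6·3682 - 18882 = 3210.
Consumer surplus without the control is ½ · (5653 - 4400) · 7518 = 4710027.
With the ceiling, 3210 units are sold at 3682 (assume they go to the highest-value buyers). The demand price at q = 3210 is 5118, so CS = ½ · [(5653 - 3682) + (5118 - 3682)] · 3210 = 5468235.
Change in consumer surplus = 5468235 - 4710027 = 758208.

758208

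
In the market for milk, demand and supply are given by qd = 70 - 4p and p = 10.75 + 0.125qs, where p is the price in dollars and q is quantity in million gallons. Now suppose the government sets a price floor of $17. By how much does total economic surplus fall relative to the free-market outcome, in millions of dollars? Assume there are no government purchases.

Rearranging supply gives qs = 8p - 86. Setting quantity demanded equal to quantity supplied, 70 - 4p = 8p - 86, gives p* = 13 and q* = 18.
The floor of 17 is above the equilibrium price 13, so it binds.
At p = 17: qd = 70 - 4·17 = 2 and qs = 8·17 - 86 = 50.
Quantity traded falls to 2. At q = 2 the demand price is (70 - 2)/4 = 17 and the supply price is (86 + 2)/8 = 11.
Deadweight loss = ½ · (17 - 11) · (18 - 2) = ½ · 6 · 16 = 48.

48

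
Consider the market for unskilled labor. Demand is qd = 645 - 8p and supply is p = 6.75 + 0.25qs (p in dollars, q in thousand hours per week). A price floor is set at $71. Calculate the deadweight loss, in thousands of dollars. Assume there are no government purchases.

Rearranging supply gives qs = 4p - 27. Setting quantity demanded equal to quantity supplied, 645 - 8p = 4p - 27, gives p* = 56 and q* = 197.
Since 71 > 56, the floor is binding.
At p = 71: qd = 645 - 8·71 = 77 and qs = 4·71 - 27 = 257.
Quantity traded falls to 77. At q = 77 the demand price is (645 - 77)/8 = 71 and the supply price is (27 + 77)/4 = 26.
Deadweight loss = ½ · (71 - 26) · (197 - 77) = ½ · 45 · 120 = 2700.

2700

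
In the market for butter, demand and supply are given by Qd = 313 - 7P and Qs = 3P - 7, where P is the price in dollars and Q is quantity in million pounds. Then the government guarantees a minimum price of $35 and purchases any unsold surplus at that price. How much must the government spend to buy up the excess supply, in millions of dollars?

Equilibrium: 313 - 7P = 3P - 7, so 320 = 10P and P* = 32, Q* = 89.
Since 35 > 32, the floor is binding.
At P = 35: Qd = 313 - 7·35 = 68 and Qs = 3·35 - 7 = 98.
Surplus = Qs - Qd = 30.
Government expenditure = surplus × support price = 30 × 35 = 1050.

1050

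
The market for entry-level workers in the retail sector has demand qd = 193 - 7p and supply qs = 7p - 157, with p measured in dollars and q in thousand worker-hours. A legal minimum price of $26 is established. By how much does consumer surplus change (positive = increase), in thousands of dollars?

Equilibrium: 193 - 7p = 7p - 157, so 350 = 14p and p* = 25, q* = 18.
Since 26 > 25, the floor is binding.
At p = 26: qd = 193 - 7·26 = 11 and qs = 7·26 - 157 = 25.
Consumer surplus without the control is ½ · (193/7 - 25) · 18 = 162/7.
With the floor, consumers buy 11 units at 26, so CS = ½ · (193/7 - 26) · 11 = 121/14.
Change in consumer surplus = 121/14 - 162/7 = -14.5.

-14.5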